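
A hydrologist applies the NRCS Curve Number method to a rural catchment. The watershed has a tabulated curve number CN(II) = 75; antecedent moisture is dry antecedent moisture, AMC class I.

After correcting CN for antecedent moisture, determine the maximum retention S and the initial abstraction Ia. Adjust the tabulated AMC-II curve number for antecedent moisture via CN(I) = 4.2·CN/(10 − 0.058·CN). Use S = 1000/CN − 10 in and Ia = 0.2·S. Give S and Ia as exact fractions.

CN(I) from CN(II)=75: (4.2·75)/(10 − 0.058·75) = 6300/113 ≈ 55.752
Max retention: S = 1000/(6300/113) − 10 = 500/63 in (≈ 7.937 in)
Initial abstraction Ia = S/5 = (500/63)/5 = 100/63 ≈ 1.587 in

S = 500/63 in ≈ 7.937 in; Ia = 100/63 in ≈ 1.587 in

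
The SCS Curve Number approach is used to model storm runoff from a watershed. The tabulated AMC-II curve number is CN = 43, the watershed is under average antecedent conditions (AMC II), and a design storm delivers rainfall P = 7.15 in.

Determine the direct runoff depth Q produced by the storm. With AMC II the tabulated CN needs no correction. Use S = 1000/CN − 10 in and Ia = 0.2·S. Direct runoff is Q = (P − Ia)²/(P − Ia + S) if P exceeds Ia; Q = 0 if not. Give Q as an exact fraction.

AMC II — tabulated CN = 43 applies directly.
Retention S: 1000/CN − 10 with CN=43.000 → S = 570/43 ≈ 13.256 in
Ia = 0.2S: 0.2·13.256 = 2.651 in (exactly 114/43)
P − Ia = 7.150 − 2.651 = 3869/860 ≈ 4.499 in (> 0, runoff occurs)
Runoff Q = (P−Ia)²/(P−Ia+S) = (4.499)²/(4.499+13.256) = 14969161/13131340 ≈ 1.140 in

Q = 14969161/13131340 in ≈ 1.140 in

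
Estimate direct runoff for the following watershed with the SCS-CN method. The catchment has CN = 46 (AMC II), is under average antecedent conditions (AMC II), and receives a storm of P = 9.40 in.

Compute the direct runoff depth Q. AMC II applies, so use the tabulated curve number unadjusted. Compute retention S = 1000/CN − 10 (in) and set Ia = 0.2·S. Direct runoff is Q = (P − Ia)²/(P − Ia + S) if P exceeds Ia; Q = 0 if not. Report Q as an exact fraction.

Q = 657721/248515 in ≈ 2.647 in

CN(II) = 46; AMC II needs no correction.
S = 1000/46 − 10 = 270/23 in ≈ 11.739 in
Ia = 0.2·(270/23) = 54/23 in ≈ 2.348 in
Excess rainfall: 9.400 − 2.348 = 7.052 in; P > Ia so Q > 0
Runoff Q = (P−Ia)²/(P−Ia+S) = (7.052)²/(7.052+11.739) = 657721/248515 ≈ 2.647 in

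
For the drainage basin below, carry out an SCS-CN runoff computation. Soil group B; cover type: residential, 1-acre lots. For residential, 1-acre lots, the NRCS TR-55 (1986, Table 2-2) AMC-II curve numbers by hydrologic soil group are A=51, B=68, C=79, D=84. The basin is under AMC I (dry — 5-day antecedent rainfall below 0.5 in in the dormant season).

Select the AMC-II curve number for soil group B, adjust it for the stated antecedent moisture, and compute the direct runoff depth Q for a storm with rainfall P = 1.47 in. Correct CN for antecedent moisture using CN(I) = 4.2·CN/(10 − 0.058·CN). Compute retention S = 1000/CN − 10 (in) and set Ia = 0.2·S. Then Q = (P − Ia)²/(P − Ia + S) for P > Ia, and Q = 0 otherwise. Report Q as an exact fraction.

Q = 0 in ≈ 0.000 in

NRCS table: residential, 1-acre lots, soil group B → CN(II) = 68
Dry (AMC I): CN(I) = 4.2·68/(10 − 0.058·68) = (1428/5)/(757/125) = 35700/757 ≈ 47.160
S = 1000/(35700/757) − 10 = 4000/357 in ≈ 11.204 in
Ia = 0.2S: 0.2·11.204 = 2.241 in (exactly 800/357)
P = 1.470 ≤ Ia = 2.241 in: entire storm abstracted, Q = 0.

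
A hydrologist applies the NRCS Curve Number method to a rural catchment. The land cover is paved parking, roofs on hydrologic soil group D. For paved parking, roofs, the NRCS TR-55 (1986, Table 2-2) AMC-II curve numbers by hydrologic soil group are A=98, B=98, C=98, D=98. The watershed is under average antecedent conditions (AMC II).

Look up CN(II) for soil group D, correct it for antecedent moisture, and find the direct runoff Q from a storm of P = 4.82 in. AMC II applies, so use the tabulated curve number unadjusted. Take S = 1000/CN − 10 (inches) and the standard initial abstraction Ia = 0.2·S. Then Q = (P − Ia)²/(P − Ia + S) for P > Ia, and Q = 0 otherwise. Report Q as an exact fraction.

NRCS table: paved parking, roofs, soil group D → CN(II) = 98
CN(II) = 98; AMC II needs no correction.
S = 1000/98 − 10 = 10/49 in ≈ 0.204 in
Ia = 0.2S: 0.2·0.204 = 0.041 in (exactly 2/49)
P − Ia = 4.820 − 0.041 = 11709/2450 ≈ 4.779 in (> 0, runoff occurs)
Runoff Q = (P−Ia)²/(P−Ia+S) = (4.779)²/(4.779+0.204) = 137100681/29912050 ≈ 4.583 in

Q = 137100681/29912050 in ≈ 4.583 in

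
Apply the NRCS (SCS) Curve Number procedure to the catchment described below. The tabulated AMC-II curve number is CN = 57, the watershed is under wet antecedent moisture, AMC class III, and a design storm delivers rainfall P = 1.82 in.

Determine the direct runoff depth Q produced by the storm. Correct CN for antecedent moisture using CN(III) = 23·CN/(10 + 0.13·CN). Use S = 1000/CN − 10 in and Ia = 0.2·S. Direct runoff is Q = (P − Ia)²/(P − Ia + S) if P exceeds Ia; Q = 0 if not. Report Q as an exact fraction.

Adjust CN=57 to AMC III: 23·57/(10 + 0.13·57) → 1311 ÷ (1741/100) = 131100/1741 ≈ 75.302
Retention S: 1000/CN − 10 with CN=75.302 → S = 4300/1311 ≈ 3.280 in
Initial abstraction Ia = S/5 = (4300/1311)/5 = 860/1311 ≈ 0.656 in
Excess rainfall: 1.820 − 0.656 = 1.164 in; P > Ia so Q > 0
Runoff Q = (P−Ia)²/(P−Ia+S) = (1.164)²/(1.164+3.280) = 5821842601/19094780550 ≈ 0.305 in

Q = 5821842601/19094780550 in ≈ 0.305 in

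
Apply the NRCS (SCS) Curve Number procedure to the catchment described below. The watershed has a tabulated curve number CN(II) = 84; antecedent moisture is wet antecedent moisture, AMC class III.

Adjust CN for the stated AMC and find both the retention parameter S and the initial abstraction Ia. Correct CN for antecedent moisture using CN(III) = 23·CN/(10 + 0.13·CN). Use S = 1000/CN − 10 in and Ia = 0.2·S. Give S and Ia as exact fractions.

S = 400/483 in ≈ 0.828 in; Ia = 80/483 in ≈ 0.166 in

CN(III) from CN(II)=84: (23·84)/(10 + 0.13·84) = 48300/523 ≈ 92.352
Retention S: 1000/CN − 10 with CN=92.352 → S = 400/483 ≈ 0.828 in
Initial abstraction Ia = S/5 = (400/483)/5 = 80/483 ≈ 0.166 in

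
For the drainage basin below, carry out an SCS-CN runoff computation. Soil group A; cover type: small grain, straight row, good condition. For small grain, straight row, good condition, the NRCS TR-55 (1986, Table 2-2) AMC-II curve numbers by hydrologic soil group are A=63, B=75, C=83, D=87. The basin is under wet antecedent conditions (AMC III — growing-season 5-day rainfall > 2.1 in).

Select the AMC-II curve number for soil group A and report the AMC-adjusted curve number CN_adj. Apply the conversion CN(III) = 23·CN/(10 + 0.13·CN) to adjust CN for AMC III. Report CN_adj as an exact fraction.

NRCS table: small grain, straight row, good condition, soil group A → CN(II) = 63
Wet (AMC III): CN(III) = 23·63/(10 + 0.13·63) = 1449/(1819/100) = 144900/1819 ≈ 79.659

CN_adj = 144900/1819 ≈ 79.659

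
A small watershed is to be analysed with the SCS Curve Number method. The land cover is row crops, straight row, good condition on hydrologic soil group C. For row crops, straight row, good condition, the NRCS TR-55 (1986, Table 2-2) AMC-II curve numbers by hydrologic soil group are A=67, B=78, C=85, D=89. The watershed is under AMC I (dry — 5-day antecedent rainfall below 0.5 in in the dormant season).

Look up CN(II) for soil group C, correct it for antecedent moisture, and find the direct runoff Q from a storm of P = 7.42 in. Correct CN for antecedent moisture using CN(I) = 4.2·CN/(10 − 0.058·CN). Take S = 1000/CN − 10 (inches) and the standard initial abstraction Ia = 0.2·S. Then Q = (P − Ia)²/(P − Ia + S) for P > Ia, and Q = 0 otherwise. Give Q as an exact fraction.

Q = 1532644201/381686550 in ≈ 4.015 in

NRCS table: row crops, straight row, good condition, soil group C → CN(II) = 85
Adjust CN=85 to AMC I: 4.2·85/(10 − 0.058·85) → 357 ÷ (507/100) = 11900/169 ≈ 70.414
Max retention: S = 1000/(11900/169) − 10 = 500/119 in (≈ 4.202 in)
Ia = 0.2S: 0.2·4.202 = 0.840 in (exactly 100/119)
Excess rainfall: 7.420 − 0.840 = 6.580 in; P > Ia so Q > 0
Q: (39149/5950)² ÷ (64149/5950) = 1532644201/381686550 in (≈ 4.015 in)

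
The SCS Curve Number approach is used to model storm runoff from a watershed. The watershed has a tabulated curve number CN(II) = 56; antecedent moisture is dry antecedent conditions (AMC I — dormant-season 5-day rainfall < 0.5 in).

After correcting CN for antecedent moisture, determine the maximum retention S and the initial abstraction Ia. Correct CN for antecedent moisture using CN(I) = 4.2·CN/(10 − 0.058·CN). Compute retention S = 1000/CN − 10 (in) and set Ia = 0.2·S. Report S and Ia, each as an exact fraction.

S = 2750/147 in ≈ 18.707 in; Ia = 550/147 in ≈ 3.741 in

CN(I) from CN(II)=56: (4.2·56)/(10 − 0.058·56) = 7350/211 ≈ 34.834
S = 1000/(7350/211) − 10 = 2750/147 in ≈ 18.707 in
Initial abstraction Ia = S/5 = (2750/147)/5 = 550/147 ≈ 3.741 in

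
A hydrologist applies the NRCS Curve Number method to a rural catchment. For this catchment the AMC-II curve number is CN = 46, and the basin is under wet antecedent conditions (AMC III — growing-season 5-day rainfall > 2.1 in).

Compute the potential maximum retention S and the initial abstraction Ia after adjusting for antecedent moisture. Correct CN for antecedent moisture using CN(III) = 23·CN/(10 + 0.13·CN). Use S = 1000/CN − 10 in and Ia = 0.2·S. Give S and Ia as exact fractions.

CN(III) from CN(II)=46: (23·46)/(10 + 0.13·46) = 52900/799 ≈ 66.208
Max retention: S = 1000/(52900/799) − 10 = 2700/529 in (≈ 5.104 in)
Initial abstraction Ia = S/5 = (2700/529)/5 = 540/529 ≈ 1.021 in

S = 2700/529 in ≈ 5.104 in; Ia = 540/529 in ≈ 1.021 in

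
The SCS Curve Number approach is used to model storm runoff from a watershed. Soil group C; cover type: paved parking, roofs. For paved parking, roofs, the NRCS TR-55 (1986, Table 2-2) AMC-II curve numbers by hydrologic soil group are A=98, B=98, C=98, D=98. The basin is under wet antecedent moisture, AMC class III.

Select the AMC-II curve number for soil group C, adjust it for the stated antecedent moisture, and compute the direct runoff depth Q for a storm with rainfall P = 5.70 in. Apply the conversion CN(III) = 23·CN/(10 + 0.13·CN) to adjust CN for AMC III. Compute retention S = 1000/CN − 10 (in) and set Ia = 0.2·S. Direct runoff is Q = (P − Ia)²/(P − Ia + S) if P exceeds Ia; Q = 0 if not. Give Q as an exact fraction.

Q = 4100993521/732989530 in ≈ 5.595 in

NRCS table: paved parking, roofs, soil group C → CN(II) = 98
CN(III) from CN(II)=98: (23·98)/(10 + 0.13·98) = 112700/1137 ≈ 99.120
S = 1000/(112700/1137) − 10 = 100/1127 in ≈ 0.089 in
Ia = 0.2·(100/1127) = 20/1127 in ≈ 0.018 in
Since P=5.700 > Ia=0.018: effective rainfall P−Ia = 64039/11270 in
Runoff Q = (P−Ia)²/(P−Ia+S) = (5.682)²/(5.682+0.089) = 4100993521/732989530 ≈ 5.595 in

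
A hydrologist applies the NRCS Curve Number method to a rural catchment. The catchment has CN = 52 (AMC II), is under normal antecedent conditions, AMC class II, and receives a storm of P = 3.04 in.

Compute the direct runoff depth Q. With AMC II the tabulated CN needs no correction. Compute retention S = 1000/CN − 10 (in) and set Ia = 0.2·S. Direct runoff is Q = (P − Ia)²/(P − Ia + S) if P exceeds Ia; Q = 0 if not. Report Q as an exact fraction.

Average conditions: CN = 52 (no AMC adjustment).
Max retention: S = 1000/52 − 10 = 120/13 in (≈ 9.231 in)
Ia = 0.2·(120/13) = 24/13 in ≈ 1.846 in
Excess rainfall: 3.040 − 1.846 = 1.194 in; P > Ia so Q > 0
Runoff Q = (P−Ia)²/(P−Ia+S) = (1.194)²/(1.194+9.231) = 37636/275275 ≈ 0.137 in

Q = 37636/275275 in ≈ 0.137 in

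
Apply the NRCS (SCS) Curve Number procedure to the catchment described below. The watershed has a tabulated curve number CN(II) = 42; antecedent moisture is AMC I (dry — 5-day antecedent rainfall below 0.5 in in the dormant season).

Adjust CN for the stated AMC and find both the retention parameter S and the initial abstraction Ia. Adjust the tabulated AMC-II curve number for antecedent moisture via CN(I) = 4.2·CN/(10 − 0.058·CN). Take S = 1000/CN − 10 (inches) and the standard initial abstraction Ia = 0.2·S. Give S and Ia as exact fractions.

S = 14500/441 in ≈ 32.880 in; Ia = 2900/441 in ≈ 6.576 in

Dry (AMC I): CN(I) = 4.2·42/(10 − 0.058·42) = (882/5)/(1891/250) = 44100/1891 ≈ 23.321
Max retention: S = 1000/(44100/1891) − 10 = 14500/441 in (≈ 32.880 in)
Ia = 0.2·(14500/441) = 2900/441 in ≈ 6.576 in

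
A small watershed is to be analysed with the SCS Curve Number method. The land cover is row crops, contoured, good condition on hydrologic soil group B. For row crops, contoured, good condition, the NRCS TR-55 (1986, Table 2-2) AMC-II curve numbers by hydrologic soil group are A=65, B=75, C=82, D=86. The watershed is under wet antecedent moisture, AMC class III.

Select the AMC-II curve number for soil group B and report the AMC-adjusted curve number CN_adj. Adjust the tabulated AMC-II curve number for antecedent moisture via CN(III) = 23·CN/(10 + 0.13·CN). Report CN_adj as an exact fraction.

CN_adj = 6900/79 ≈ 87.342

NRCS table: row crops, contoured, good condition, soil group B → CN(II) = 75
CN(III) from CN(II)=75: (23·75)/(10 + 0.13·75) = 6900/79 ≈ 87.342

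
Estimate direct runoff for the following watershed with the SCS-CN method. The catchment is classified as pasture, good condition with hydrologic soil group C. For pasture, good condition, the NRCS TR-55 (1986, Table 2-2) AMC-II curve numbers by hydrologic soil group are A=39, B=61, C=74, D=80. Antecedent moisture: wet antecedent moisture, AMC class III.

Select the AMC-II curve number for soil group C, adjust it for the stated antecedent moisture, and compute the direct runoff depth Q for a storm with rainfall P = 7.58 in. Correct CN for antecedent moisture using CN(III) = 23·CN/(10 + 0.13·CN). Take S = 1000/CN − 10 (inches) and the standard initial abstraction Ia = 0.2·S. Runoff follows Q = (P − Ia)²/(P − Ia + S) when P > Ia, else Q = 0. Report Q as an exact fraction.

Q = 95808201841/15936208950 in ≈ 6.012 in

NRCS table: pasture, good condition, soil group C → CN(II) = 74
Wet (AMC III): CN(III) = 23·74/(10 + 0.13·74) = 1702/(981/50) = 85100/981 ≈ 86.748
S = 1000/(85100/981) − 10 = 1300/851 in ≈ 1.528 in
Ia = 0.2S: 0.2·1.528 = 0.306 in (exactly 260/851)
Since P=7.580 > Ia=0.306: effective rainfall P−Ia = 309529/42550 in
Q: (309529/42550)² ÷ (374529/42550) = 95808201841/15936208950 in (≈ 6.012 in)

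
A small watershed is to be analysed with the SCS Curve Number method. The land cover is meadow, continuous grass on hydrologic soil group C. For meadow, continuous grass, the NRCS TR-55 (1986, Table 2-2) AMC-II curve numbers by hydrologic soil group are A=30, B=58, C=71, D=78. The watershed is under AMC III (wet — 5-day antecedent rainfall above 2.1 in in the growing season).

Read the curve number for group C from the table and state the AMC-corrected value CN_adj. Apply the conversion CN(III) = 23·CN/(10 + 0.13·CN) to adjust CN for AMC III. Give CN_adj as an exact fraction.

CN_adj = 163300/1923 ≈ 84.919

NRCS table: meadow, continuous grass, soil group C → CN(II) = 71
Wet (AMC III): CN(III) = 23·71/(10 + 0.13·71) = 1633/(1923/100) = 163300/1923 ≈ 84.919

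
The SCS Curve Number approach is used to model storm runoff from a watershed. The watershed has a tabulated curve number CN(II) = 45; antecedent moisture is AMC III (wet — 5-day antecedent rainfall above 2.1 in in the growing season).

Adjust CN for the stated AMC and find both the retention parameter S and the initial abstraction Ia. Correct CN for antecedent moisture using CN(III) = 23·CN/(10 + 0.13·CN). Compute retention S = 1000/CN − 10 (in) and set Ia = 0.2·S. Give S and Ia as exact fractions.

CN(III) from CN(II)=45: (23·45)/(10 + 0.13·45) = 20700/317 ≈ 65.300
S = 1000/(20700/317) − 10 = 1100/207 in ≈ 5.314 in
Ia = 0.2·(1100/207) = 220/207 in ≈ 1.063 in

S = 1100/207 in ≈ 5.314 in; Ia = 220/207 in ≈ 1.063 in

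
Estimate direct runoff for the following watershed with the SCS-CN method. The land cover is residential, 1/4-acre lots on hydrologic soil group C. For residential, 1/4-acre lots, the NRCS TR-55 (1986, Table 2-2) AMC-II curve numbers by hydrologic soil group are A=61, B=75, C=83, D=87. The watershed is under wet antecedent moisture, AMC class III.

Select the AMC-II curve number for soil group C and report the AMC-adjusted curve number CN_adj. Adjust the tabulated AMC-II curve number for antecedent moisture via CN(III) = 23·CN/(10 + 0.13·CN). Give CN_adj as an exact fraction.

CN_adj = 190900/2079 ≈ 91.823

NRCS table: residential, 1/4-acre lots, soil group C → CN(II) = 83
CN(III) from CN(II)=83: (23·83)/(10 + 0.13·83) = 190900/2079 ≈ 91.823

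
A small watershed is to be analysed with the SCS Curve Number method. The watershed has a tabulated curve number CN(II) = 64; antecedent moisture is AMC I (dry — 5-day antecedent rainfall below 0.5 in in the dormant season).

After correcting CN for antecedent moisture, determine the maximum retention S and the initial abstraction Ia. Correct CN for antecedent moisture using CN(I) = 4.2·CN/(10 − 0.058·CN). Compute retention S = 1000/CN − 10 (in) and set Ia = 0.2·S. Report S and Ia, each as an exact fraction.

S = 375/28 in ≈ 13.393 in; Ia = 75/28 in ≈ 2.679 in

Dry (AMC I): CN(I) = 4.2·64/(10 − 0.058·64) = (1344/5)/(786/125) = 5600/131 ≈ 42.748
S = 1000/(5600/131) − 10 = 375/28 in ≈ 13.393 in
Ia = 0.2S: 0.2·13.393 = 2.679 in (exactly 75/28)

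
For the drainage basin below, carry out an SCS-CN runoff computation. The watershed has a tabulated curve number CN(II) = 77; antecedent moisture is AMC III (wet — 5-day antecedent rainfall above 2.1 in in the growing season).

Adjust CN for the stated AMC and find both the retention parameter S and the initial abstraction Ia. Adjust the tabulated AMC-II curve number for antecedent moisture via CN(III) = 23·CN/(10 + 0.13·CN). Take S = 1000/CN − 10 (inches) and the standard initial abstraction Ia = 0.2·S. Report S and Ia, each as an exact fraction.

CN(III) from CN(II)=77: (23·77)/(10 + 0.13·77) = 7700/87 ≈ 88.506
Max retention: S = 1000/(7700/87) − 10 = 100/77 in (≈ 1.299 in)
Ia = 0.2S: 0.2·1.299 = 0.260 in (exactly 20/77)

S = 100/77 in ≈ 1.299 in; Ia = 20/77 in ≈ 0.260 in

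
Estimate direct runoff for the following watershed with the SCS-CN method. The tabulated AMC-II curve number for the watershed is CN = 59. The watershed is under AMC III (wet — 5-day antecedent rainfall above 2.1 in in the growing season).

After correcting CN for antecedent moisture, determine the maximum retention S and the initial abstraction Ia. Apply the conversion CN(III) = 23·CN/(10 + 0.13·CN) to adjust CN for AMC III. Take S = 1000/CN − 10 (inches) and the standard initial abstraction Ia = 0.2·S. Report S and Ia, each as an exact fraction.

CN(III) from CN(II)=59: (23·59)/(10 + 0.13·59) = 135700/1767 ≈ 76.797
Max retention: S = 1000/(135700/1767) − 10 = 4100/1357 in (≈ 3.021 in)
Ia = 0.2·(4100/1357) = 820/1357 in ≈ 0.604 in

S = 4100/1357 in ≈ 3.021 in; Ia = 820/1357 in ≈ 0.604 in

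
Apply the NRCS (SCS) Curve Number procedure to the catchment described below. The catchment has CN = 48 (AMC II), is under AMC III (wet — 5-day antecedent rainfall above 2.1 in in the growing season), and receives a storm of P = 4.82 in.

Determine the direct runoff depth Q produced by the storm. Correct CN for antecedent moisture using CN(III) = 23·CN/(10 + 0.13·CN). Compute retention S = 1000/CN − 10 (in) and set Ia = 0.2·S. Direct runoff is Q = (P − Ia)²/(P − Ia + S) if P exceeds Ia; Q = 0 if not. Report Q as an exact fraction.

Q = 178997641/102220050 in ≈ 1.751 in

CN(III) from CN(II)=48: (23·48)/(10 + 0.13·48) = 13800/203 ≈ 67.980
Max retention: S = 1000/(13800/203) − 10 = 325/69 in (≈ 4.710 in)
Ia = 0.2·(325/69) = 65/69 in ≈ 0.942 in
P − Ia = 4.820 − 0.942 = 13379/3450 ≈ 3.878 in (> 0, runoff occurs)
Q: (13379/3450)² ÷ (29629/3450) = 178997641/102220050 in (≈ 1.751 in)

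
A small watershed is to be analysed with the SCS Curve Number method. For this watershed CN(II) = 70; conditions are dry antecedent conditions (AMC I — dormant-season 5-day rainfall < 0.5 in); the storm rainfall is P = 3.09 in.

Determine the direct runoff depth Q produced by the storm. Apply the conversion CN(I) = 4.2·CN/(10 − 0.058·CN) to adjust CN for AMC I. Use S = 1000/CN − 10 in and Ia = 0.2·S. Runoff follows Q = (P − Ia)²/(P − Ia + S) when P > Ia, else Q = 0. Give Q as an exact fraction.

Dry (AMC I): CN(I) = 4.2·70/(10 − 0.058·70) = 294/(297/50) = 4900/99 ≈ 49.495
S = 1000/(4900/99) − 10 = 500/49 in ≈ 10.204 in
Ia = 0.2·(500/49) = 100/49 in ≈ 2.041 in
Excess rainfall: 3.090 − 2.041 = 1.049 in; P > Ia so Q > 0
Q: (5141/4900)² ÷ (55141/4900) = 26429881/270190900 in (≈ 0.098 in)

Q = 26429881/270190900 in ≈ 0.098 in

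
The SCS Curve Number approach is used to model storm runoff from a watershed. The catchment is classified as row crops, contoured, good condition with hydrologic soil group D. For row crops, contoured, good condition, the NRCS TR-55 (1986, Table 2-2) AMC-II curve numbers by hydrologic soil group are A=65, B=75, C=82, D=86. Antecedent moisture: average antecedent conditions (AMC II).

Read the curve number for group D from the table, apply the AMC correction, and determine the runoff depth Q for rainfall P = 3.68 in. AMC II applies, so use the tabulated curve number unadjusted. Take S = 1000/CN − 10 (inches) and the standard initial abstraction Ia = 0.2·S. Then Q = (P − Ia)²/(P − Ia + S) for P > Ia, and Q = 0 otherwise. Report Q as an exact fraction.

NRCS table: row crops, contoured, good condition, soil group D → CN(II) = 86
Average conditions: CN = 86 (no AMC adjustment).
Max retention: S = 1000/86 − 10 = 70/43 in (≈ 1.628 in)
Ia = 0.2·(70/43) = 14/43 in ≈ 0.326 in
Excess rainfall: 3.680 − 0.326 = 3.354 in; P > Ia so Q > 0
Q = (3606/1075)²/((3606/1075) + 70/43) = (13003236/1155625)/(5356/1075) = 3250809/1439425 in ≈ 2.258 in

Q = 3250809/1439425 in ≈ 2.258 in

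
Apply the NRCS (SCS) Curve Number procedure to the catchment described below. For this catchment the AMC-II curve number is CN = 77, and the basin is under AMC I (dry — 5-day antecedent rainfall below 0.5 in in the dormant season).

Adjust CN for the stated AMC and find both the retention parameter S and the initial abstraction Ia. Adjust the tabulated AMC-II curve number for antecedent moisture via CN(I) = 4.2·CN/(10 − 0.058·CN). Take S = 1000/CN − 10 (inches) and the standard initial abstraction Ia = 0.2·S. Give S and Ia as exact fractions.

S = 11500/1617 in ≈ 7.112 in; Ia = 2300/1617 in ≈ 1.422 in

Dry (AMC I): CN(I) = 4.2·77/(10 − 0.058·77) = (1617/5)/(2767/500) = 161700/2767 ≈ 58.439
Retention S: 1000/CN − 10 with CN=58.439 → S = 11500/1617 ≈ 7.112 in
Initial abstraction Ia = S/5 = (11500/1617)/5 = 2300/1617 ≈ 1.422 in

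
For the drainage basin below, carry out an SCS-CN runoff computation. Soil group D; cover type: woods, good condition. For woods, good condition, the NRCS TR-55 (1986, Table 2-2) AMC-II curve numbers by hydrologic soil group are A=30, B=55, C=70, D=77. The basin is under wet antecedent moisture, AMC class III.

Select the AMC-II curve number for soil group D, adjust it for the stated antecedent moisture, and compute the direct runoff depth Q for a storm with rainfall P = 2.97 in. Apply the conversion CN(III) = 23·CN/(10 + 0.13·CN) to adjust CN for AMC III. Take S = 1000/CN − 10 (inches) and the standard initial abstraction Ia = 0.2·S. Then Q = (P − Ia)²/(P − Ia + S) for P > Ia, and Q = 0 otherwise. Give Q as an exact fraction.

Q = 435515161/237691300 in ≈ 1.832 in

NRCS table: woods, good condition, soil group D → CN(II) = 77
Wet (AMC III): CN(III) = 23·77/(10 + 0.13·77) = 1771/(2001/100) = 7700/87 ≈ 88.506
S = 1000/(7700/87) − 10 = 100/77 in ≈ 1.299 in
Initial abstraction Ia = S/5 = (100/77)/5 = 20/77 ≈ 0.260 in
P − Ia = 2.970 − 0.260 = 20869/7700 ≈ 2.710 in (> 0, runoff occurs)
Q = (20869/7700)²/((20869/7700) + 100/77) = (435515161/59290000)/(30869/7700) = 435515161/237691300 in ≈ 1.832 in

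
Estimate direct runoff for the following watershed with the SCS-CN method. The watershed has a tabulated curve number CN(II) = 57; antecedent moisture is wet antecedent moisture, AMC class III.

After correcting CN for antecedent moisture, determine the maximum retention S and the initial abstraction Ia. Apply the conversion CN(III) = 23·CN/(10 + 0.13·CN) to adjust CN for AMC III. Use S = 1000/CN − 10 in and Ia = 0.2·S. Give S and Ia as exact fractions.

S = 4300/1311 in ≈ 3.280 in; Ia = 860/1311 in ≈ 0.656 in

Adjust CN=57 to AMC III: 23·57/(10 + 0.13·57) → 1311 ÷ (1741/100) = 131100/1741 ≈ 75.302
Retention S: 1000/CN − 10 with CN=75.302 → S = 4300/1311 ≈ 3.280 in
Initial abstraction Ia = S/5 = (4300/1311)/5 = 860/1311 ≈ 0.656 in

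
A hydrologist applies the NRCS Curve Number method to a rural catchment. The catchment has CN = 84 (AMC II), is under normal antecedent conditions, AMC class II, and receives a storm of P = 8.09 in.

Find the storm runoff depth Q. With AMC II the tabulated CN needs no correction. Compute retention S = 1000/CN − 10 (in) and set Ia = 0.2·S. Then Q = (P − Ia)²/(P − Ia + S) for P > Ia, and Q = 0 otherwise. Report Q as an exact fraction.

Average conditions: CN = 84 (no AMC adjustment).
S = 1000/84 − 10 = 40/21 in ≈ 1.905 in
Ia = 0.2·(40/21) = 8/21 in ≈ 0.381 in
P − Ia = 8.090 − 0.381 = 16189/2100 ≈ 7.709 in (> 0, runoff occurs)
Q: (16189/2100)² ÷ (20189/2100) = 262083721/42396900 in (≈ 6.182 in)

Q = 262083721/42396900 in ≈ 6.182 in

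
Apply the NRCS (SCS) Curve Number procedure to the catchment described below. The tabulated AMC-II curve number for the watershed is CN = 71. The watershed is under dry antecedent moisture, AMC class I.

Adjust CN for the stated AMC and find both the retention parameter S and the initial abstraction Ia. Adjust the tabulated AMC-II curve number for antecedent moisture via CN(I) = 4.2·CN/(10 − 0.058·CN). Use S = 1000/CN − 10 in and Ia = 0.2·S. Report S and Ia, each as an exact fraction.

S = 14500/1491 in ≈ 9.725 in; Ia = 2900/1491 in ≈ 1.945 in

Adjust CN=71 to AMC I: 4.2·71/(10 − 0.058·71) → (1491/5) ÷ (2941/500) = 149100/2941 ≈ 50.697
Max retention: S = 1000/(149100/2941) − 10 = 14500/1491 in (≈ 9.725 in)
Ia = 0.2S: 0.2·9.725 = 1.945 in (exactly 2900/1491)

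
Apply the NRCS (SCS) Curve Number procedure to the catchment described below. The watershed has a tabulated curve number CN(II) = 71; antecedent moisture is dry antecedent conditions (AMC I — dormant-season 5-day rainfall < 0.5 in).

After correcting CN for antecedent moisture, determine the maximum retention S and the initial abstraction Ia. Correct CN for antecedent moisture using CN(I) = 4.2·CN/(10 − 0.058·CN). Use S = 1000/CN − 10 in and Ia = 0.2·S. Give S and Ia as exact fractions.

CN(I) from CN(II)=71: (4.2·71)/(10 − 0.058·71) = 149100/2941 ≈ 50.697
Max retention: S = 1000/(149100/2941) − 10 = 14500/1491 in (≈ 9.725 in)
Initial abstraction Ia = S/5 = (14500/1491)/5 = 2900/1491 ≈ 1.945 in

S = 14500/1491 in ≈ 9.725 in; Ia = 2900/1491 in ≈ 1.945 in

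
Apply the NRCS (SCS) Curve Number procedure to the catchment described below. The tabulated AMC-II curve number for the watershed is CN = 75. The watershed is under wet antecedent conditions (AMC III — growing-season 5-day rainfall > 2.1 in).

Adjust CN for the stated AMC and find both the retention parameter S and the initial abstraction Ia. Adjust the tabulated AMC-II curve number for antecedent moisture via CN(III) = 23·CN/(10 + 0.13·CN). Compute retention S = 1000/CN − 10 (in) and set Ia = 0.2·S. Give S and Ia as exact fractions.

S = 100/69 in ≈ 1.449 in; Ia = 20/69 in ≈ 0.290 in

CN(III) from CN(II)=75: (23·75)/(10 + 0.13·75) = 6900/79 ≈ 87.342
S = 1000/(6900/79) − 10 = 100/69 in ≈ 1.449 in
Initial abstraction Ia = S/5 = (100/69)/5 = 20/69 ≈ 0.290 in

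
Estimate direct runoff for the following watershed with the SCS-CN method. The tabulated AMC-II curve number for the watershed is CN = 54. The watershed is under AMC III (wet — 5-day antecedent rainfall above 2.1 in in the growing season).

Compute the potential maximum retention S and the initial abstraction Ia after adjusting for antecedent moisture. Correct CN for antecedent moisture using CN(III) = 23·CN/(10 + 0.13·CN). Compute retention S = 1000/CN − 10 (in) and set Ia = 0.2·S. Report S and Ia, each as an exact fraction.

Adjust CN=54 to AMC III: 23·54/(10 + 0.13·54) → 1242 ÷ (851/50) = 2700/37 ≈ 72.973
Retention S: 1000/CN − 10 with CN=72.973 → S = 100/27 ≈ 3.704 in
Initial abstraction Ia = S/5 = (100/27)/5 = 20/27 ≈ 0.741 in

S = 100/27 in ≈ 3.704 in; Ia = 20/27 in ≈ 0.741 in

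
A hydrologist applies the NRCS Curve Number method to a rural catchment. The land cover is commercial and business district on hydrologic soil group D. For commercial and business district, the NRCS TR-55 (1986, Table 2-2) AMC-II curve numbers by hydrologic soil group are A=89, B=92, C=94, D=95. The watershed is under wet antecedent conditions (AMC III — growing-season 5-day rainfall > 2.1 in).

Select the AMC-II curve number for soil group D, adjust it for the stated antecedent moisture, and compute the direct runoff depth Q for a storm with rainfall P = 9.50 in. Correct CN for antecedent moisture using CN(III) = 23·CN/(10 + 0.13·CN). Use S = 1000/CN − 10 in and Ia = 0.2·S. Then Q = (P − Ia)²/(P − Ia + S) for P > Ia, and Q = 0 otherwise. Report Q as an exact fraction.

NRCS table: commercial and business district, soil group D → CN(II) = 95
Wet (AMC III): CN(III) = 23·95/(10 + 0.13·95) = 2185/(447/20) = 43700/447 ≈ 97.763
S = 1000/(43700/447) − 10 = 100/437 in ≈ 0.229 in
Ia = 0.2·(100/437) = 20/437 in ≈ 0.046 in
Excess rainfall: 9.500 − 0.046 = 9.454 in; P > Ia so Q > 0
Runoff Q = (P−Ia)²/(P−Ia+S) = (9.454)²/(9.454+0.229) = 68277169/7396662 ≈ 9.231 in

Q = 68277169/7396662 in ≈ 9.231 in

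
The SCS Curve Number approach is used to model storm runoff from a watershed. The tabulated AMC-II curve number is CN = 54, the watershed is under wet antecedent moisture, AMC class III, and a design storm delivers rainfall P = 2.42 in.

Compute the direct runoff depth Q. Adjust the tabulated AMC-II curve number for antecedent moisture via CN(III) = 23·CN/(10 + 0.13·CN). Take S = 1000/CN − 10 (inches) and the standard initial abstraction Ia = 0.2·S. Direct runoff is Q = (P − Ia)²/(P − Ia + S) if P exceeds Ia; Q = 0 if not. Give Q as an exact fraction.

Adjust CN=54 to AMC III: 23·54/(10 + 0.13·54) → 1242 ÷ (851/50) = 2700/37 ≈ 72.973
Retention S: 1000/CN − 10 with CN=72.973 → S = 100/27 ≈ 3.704 in
Ia = 0.2·(100/27) = 20/27 in ≈ 0.741 in
Since P=2.420 > Ia=0.741: effective rainfall P−Ia = 2267/1350 in
Runoff Q = (P−Ia)²/(P−Ia+S) = (1.679)²/(1.679+3.704) = 5139289/9810450 ≈ 0.524 in

Q = 5139289/9810450 in ≈ 0.524 in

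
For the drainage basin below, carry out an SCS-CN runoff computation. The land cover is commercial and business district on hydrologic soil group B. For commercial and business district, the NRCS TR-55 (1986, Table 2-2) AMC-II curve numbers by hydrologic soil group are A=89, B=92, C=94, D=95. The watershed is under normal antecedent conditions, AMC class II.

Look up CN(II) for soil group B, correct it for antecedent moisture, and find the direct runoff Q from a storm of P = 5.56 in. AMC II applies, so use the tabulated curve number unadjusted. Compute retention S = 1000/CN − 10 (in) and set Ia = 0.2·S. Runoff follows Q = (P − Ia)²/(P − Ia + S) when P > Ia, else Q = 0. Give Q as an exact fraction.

Q = 9591409/2068275 in ≈ 4.637 in

NRCS table: commercial and business district, soil group B → CN(II) = 92
CN(II) = 92; AMC II needs no correction.
Retention S: 1000/CN − 10 with CN=92.000 → S = 20/23 ≈ 0.870 in
Initial abstraction Ia = S/5 = (20/23)/5 = 4/23 ≈ 0.174 in
P − Ia = 5.560 − 0.174 = 3097/575 ≈ 5.386 in (> 0, runoff occurs)
Runoff Q = (P−Ia)²/(P−Ia+S) = (5.386)²/(5.386+0.870) = 9591409/2068275 ≈ 4.637 in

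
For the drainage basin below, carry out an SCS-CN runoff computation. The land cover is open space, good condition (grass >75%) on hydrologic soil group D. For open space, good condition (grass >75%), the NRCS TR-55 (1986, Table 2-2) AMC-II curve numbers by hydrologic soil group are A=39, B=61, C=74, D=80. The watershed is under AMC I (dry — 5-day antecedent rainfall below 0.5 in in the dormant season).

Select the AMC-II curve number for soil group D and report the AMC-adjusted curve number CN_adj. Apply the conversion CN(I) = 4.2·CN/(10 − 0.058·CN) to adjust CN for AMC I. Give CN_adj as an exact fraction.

NRCS table: open space, good condition (grass >75%), soil group D → CN(II) = 80
Adjust CN=80 to AMC I: 4.2·80/(10 − 0.058·80) → 336 ÷ (134/25) = 4200/67 ≈ 62.687

CN_adj = 4200/67 ≈ 62.687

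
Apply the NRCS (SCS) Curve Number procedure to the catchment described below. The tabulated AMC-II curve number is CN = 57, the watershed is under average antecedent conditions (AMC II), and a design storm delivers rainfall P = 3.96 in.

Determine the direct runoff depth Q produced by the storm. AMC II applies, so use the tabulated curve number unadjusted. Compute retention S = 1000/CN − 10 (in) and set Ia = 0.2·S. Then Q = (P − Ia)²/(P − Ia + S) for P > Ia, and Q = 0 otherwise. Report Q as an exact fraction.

Q = 12201049/20296275 in ≈ 0.601 in

Average conditions: CN = 57 (no AMC adjustment).
Max retention: S = 1000/57 − 10 = 430/57 in (≈ 7.544 in)
Ia = 0.2·(430/57) = 86/57 in ≈ 1.509 in
Since P=3.960 > Ia=1.509: effective rainfall P−Ia = 3493/1425 in
Q: (3493/1425)² ÷ (14243/1425) = 12201049/20296275 in (≈ 0.601 in)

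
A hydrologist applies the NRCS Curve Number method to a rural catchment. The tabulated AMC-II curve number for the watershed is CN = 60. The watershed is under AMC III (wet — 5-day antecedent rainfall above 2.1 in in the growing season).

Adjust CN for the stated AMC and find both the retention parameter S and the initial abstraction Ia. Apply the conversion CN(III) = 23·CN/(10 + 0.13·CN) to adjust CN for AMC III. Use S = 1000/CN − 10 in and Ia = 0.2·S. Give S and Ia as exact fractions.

S = 200/69 in ≈ 2.899 in; Ia = 40/69 in ≈ 0.580 in

Wet (AMC III): CN(III) = 23·60/(10 + 0.13·60) = 1380/(89/5) = 6900/89 ≈ 77.528
S = 1000/(6900/89) − 10 = 200/69 in ≈ 2.899 in
Ia = 0.2·(200/69) = 40/69 in ≈ 0.580 in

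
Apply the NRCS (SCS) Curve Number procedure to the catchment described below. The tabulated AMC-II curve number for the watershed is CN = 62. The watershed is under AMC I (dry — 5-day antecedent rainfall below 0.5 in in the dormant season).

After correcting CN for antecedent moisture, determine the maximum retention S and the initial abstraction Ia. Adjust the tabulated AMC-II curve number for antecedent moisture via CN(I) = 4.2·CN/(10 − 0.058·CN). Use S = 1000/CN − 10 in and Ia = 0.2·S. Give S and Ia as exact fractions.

S = 9500/651 in ≈ 14.593 in; Ia = 1900/651 in ≈ 2.919 in

Adjust CN=62 to AMC I: 4.2·62/(10 − 0.058·62) → (1302/5) ÷ (1601/250) = 65100/1601 ≈ 40.662
S = 1000/(65100/1601) − 10 = 9500/651 in ≈ 14.593 in
Initial abstraction Ia = S/5 = (9500/651)/5 = 1900/651 ≈ 2.919 in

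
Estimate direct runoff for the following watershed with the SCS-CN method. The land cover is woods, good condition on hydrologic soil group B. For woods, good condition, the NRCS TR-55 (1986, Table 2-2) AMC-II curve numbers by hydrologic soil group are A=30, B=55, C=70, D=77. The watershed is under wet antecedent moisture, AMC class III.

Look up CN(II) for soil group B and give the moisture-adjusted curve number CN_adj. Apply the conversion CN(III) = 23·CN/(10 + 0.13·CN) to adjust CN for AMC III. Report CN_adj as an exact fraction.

CN_adj = 25300/343 ≈ 73.761

NRCS table: woods, good condition, soil group B → CN(II) = 55
CN(III) from CN(II)=55: (23·55)/(10 + 0.13·55) = 25300/343 ≈ 73.761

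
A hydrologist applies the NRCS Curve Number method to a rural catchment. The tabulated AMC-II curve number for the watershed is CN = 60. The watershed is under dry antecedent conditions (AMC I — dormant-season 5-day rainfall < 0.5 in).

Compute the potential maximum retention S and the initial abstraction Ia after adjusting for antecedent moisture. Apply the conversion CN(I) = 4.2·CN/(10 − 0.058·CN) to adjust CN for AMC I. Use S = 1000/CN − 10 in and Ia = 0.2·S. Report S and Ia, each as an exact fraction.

Adjust CN=60 to AMC I: 4.2·60/(10 − 0.058·60) → 252 ÷ (163/25) = 6300/163 ≈ 38.650
Retention S: 1000/CN − 10 with CN=38.650 → S = 1000/63 ≈ 15.873 in
Ia = 0.2S: 0.2·15.873 = 3.175 in (exactly 200/63)

S = 1000/63 in ≈ 15.873 in; Ia = 200/63 in ≈ 3.175 in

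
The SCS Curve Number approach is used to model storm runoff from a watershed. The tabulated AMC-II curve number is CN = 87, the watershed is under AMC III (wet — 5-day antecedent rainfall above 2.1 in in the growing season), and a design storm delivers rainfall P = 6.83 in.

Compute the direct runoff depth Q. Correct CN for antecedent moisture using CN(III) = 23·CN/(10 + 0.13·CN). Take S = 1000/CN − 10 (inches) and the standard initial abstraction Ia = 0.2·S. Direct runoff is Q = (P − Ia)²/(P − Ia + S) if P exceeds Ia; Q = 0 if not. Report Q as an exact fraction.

Q = 1797430906489/294283668300 in ≈ 6.108 in

Adjust CN=87 to AMC III: 23·87/(10 + 0.13·87) → 2001 ÷ (2131/100) = 200100/2131 ≈ 93.900
Retention S: 1000/CN − 10 with CN=93.900 → S = 1300/2001 ≈ 0.650 in
Initial abstraction Ia = S/5 = (1300/2001)/5 = 260/2001 ≈ 0.130 in
Excess rainfall: 6.830 − 0.130 = 6.700 in; P > Ia so Q > 0
Runoff Q = (P−Ia)²/(P−Ia+S) = (6.700)²/(6.700+0.650) = 1797430906489/294283668300 ≈ 6.108 in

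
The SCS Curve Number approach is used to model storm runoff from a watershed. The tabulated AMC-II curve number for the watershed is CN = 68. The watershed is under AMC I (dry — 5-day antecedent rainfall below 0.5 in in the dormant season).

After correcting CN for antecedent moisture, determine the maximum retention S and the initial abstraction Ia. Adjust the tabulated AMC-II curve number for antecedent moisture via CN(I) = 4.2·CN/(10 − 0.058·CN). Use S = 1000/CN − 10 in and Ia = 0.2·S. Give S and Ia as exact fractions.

S = 4000/357 in ≈ 11.204 in; Ia = 800/357 in ≈ 2.241 in

Adjust CN=68 to AMC I: 4.2·68/(10 − 0.058·68) → (1428/5) ÷ (757/125) = 35700/757 ≈ 47.160
S = 1000/(35700/757) − 10 = 4000/357 in ≈ 11.204 in
Initial abstraction Ia = S/5 = (4000/357)/5 = 800/357 ≈ 2.241 in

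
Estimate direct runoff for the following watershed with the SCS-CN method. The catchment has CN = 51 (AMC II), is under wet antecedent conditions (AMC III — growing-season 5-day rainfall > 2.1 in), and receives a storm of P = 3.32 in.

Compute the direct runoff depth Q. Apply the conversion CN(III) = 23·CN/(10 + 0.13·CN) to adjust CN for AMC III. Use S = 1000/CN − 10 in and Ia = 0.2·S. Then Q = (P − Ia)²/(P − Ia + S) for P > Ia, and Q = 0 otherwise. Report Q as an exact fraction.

Adjust CN=51 to AMC III: 23·51/(10 + 0.13·51) → 1173 ÷ (1663/100) = 117300/1663 ≈ 70.535
S = 1000/(117300/1663) − 10 = 4900/1173 in ≈ 4.177 in
Ia = 0.2S: 0.2·4.177 = 0.835 in (exactly 980/1173)
P − Ia = 3.320 − 0.835 = 72859/29325 ≈ 2.485 in (> 0, runoff occurs)
Runoff Q = (P−Ia)²/(P−Ia+S) = (2.485)²/(2.485+4.177) = 5308433881/5728902675 ≈ 0.927 in

Q = 5308433881/5728902675 in ≈ 0.927 in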